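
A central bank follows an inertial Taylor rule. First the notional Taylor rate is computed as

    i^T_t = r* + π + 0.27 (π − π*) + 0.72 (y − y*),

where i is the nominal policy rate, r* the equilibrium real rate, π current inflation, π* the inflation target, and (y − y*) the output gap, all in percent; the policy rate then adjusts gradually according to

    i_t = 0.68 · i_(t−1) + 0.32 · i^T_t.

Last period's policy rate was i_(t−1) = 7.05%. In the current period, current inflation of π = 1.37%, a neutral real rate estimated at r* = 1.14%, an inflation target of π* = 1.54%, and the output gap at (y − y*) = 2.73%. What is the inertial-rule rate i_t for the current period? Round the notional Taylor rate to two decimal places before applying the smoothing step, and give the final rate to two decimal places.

6.21%

i^T_t = 1.14 + 1.37 + 0.27 × (1.37 − 1.54) + 0.72 × 2.73
   = 1.14 + 1.37 − 0.0459 + 1.9656 = 4.43
i_t = 0.68 × 7.05 + 0.32 × 4.43 = 4.794 + 1.4176 = 6.21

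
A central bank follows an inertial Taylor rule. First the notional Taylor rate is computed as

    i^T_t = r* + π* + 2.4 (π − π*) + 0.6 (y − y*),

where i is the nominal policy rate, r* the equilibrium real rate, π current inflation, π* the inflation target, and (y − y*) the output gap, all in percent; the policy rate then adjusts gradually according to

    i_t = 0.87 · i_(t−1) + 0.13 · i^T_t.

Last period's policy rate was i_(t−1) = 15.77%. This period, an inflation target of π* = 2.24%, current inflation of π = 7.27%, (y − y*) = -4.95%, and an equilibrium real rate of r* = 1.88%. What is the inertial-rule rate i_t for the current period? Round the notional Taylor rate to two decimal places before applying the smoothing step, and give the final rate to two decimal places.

15.44%

i^T_t = 1.88 + 2.24 + 2.4 × (7.27 − 2.24) + 0.6 × (-4.95)
   = 1.88 + 2.24 + 12.072 − 2.97 = 13.22
i_t = 0.87 × 15.77 + 0.13 × 13.22 = 13.7199 + 1.7186 = 15.44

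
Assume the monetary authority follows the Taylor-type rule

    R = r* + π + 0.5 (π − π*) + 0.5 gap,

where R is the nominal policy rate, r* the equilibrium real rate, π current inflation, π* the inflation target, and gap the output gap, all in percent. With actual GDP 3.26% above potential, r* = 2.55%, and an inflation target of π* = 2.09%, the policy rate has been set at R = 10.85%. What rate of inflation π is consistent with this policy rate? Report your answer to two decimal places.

Output 3.26% above potential → gap = 3.26.
Collecting π: R = r* + (1 + 0.5) π − 0.5 π* + 0.5 gap
1.5 π = 10.85 − 2.55 + 0.5 × 2.09 − 0.5 × 3.26 = 7.715
π = 7.715 / 1.5 = 5.14

5.14%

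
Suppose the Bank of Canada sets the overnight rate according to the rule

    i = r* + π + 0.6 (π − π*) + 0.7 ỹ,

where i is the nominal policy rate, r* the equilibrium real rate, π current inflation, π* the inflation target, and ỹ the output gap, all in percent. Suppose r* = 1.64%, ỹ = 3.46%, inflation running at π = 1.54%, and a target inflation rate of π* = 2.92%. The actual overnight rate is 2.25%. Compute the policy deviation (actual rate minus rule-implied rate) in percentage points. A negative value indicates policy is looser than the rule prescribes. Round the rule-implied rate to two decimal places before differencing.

-2.52 pp

i = 1.64 + 1.54 + 0.6 × (1.54 − 2.92) + 0.7 × 3.46
   = 1.64 + 1.54 − 0.828 + 2.422 = 4.77
Deviation = 2.25 − 4.77 = -2.52 pp.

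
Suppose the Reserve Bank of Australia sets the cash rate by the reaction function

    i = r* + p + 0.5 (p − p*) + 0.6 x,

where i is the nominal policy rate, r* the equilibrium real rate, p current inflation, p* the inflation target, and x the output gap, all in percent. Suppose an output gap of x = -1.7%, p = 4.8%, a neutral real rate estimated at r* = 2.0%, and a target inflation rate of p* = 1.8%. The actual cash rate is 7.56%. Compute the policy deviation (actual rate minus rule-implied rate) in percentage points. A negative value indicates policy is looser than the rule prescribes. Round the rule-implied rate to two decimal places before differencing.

i = 2.0 + 4.8 + 0.5 × (4.8 − 1.8) + 0.6 × (-1.7)
   = 2.0 + 4.8 + 1.5 − 1.02 = 7.28
Deviation = 7.56 − 7.28 = 0.28 pp.

0.28 pp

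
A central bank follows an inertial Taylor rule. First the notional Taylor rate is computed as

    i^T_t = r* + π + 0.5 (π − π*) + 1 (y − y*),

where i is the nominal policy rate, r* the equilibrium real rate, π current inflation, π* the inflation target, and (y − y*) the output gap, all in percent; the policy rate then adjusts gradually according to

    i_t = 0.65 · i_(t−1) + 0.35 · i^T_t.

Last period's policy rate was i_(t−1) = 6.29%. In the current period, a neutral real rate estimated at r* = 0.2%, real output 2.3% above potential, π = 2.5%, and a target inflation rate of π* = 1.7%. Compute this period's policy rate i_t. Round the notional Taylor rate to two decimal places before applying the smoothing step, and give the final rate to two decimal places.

Output 2.3% above potential → (y − y*) = 2.3.
i^T_t = 0.2 + 2.5 + 0.5 × (2.5 − 1.7) + 1 × 2.3
   = 0.2 + 2.5 + 0.4 + 2.3 = 5.40
i_t = 0.65 × 6.29 + 0.35 × 5.40 = 4.0885 + 1.89 = 5.98

5.98%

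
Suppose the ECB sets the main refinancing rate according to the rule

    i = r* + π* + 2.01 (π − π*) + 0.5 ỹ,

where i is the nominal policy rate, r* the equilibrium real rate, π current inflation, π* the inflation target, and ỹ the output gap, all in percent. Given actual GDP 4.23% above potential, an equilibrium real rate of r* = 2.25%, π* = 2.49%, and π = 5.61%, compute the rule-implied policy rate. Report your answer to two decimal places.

13.13%

Output 4.23% above potential → ỹ = 4.23.
i = 2.25 + 2.49 + 2.01 × (5.61 − 2.49) + 0.5 × 4.23
   = 2.25 + 2.49 + 6.2712 + 2.115 = 13.13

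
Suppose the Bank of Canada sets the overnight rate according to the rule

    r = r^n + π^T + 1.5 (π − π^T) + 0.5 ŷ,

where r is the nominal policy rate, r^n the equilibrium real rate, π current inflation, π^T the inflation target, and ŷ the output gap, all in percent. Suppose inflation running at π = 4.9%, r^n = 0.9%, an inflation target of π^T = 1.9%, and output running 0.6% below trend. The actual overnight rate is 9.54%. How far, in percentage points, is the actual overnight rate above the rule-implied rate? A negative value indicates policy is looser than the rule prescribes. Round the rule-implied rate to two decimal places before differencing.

2.54 pp

Output 0.6% below potential → ŷ = -0.6.
r = 0.9 + 1.9 + 1.5 × (4.9 − 1.9) + 0.5 × (-0.6)
   = 0.9 + 1.9 + 4.5 − 0.3 = 7.00
Deviation = 9.54 − 7.00 = 2.54 pp.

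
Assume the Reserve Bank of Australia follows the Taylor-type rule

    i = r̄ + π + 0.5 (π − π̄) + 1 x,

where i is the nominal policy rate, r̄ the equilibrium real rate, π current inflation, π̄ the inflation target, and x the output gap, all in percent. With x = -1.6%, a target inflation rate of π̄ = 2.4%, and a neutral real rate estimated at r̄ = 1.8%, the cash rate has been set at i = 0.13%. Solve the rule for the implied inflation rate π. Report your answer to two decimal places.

0.75%

Collecting π: i = r̄ + (1 + 0.5) π − 0.5 π̄ + 1 x
1.5 π = 0.13 − 1.8 + 0.5 × 2.4 − 1 × (-1.6) = 1.13
π = 1.13 / 1.5 = 0.75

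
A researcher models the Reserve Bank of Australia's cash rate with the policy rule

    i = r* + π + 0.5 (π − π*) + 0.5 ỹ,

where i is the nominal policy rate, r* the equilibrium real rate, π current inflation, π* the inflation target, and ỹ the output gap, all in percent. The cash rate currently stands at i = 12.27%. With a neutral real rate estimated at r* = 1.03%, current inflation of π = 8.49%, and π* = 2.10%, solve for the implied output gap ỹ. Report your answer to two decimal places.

-0.89%

0.5 ỹ = 12.27 − 1.03 − 8.49 − 0.5 × (8.49 − 2.10) = -0.445
ỹ = -0.445 / 0.5 = -0.89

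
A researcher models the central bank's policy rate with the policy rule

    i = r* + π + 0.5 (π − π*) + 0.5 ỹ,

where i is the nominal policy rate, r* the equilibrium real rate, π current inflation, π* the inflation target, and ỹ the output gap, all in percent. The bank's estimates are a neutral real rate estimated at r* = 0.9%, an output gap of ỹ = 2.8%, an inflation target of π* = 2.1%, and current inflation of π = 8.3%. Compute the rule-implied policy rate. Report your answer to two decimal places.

13.70%

i = 0.9 + 8.3 + 0.5 × (8.3 − 2.1) + 0.5 × 2.8
   = 0.9 + 8.3 + 3.1 + 1.4 = 13.70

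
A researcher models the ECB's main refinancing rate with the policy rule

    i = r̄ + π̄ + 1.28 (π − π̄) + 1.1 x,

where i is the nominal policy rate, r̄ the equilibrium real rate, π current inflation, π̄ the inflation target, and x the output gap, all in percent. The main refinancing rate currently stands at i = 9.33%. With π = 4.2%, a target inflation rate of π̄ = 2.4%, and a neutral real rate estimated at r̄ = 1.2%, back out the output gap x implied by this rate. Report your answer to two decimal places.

3.11%

1.1 x = 9.33 − 1.2 − 2.4 − 1.28 × (4.2 − 2.4) = 3.426
x = 3.426 / 1.1 = 3.11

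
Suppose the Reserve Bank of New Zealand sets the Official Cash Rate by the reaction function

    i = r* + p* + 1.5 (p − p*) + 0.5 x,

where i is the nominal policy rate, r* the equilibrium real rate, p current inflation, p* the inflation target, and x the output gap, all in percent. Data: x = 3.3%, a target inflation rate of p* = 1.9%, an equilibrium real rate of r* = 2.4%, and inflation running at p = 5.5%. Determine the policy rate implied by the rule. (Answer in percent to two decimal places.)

11.35%

i = 2.4 + 1.9 + 1.5 × (5.5 − 1.9) + 0.5 × 3.3
   = 2.4 + 1.9 + 5.4 + 1.65 = 11.35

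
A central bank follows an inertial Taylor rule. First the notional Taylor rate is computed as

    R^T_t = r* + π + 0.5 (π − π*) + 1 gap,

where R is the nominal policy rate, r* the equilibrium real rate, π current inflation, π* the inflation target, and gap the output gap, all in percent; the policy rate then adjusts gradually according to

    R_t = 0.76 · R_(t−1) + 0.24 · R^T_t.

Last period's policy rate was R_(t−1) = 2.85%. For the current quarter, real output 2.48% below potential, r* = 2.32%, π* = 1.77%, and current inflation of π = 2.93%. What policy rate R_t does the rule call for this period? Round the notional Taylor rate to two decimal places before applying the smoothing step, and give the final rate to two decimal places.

Output 2.48% below potential → gap = -2.48.
R^T_t = 2.32 + 2.93 + 0.5 × (2.93 − 1.77) + 1 × (-2.48)
   = 2.32 + 2.93 + 0.58 − 2.48 = 3.35
R_t = 0.76 × 2.85 + 0.24 × 3.35 = 2.166 + 0.804 = 2.97

2.97%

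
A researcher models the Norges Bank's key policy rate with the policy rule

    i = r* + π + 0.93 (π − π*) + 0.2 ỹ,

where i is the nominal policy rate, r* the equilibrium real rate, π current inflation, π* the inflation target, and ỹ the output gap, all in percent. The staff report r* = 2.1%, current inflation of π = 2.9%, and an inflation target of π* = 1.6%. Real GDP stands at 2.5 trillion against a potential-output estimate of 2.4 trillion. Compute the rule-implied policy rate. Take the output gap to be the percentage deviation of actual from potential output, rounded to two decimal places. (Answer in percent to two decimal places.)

Output gap = 100 × (2.5 − 2.4) / 2.4 = 4.17%.
i = 2.10 + 2.90 + 0.93 × (2.90 − 1.60) + 0.2 × 4.17
   = 2.10 + 2.9 + 1.209 + 0.834 = 7.04

7.04%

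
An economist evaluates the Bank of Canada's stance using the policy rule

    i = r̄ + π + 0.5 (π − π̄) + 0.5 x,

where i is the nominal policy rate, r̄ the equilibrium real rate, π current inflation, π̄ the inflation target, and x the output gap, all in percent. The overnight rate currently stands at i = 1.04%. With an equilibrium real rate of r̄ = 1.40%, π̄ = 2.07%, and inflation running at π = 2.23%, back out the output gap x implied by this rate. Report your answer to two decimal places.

0.5 x = 1.04 − 1.40 − 2.23 − 0.5 × (2.23 − 2.07) = -2.67
x = -2.67 / 0.5 = -5.34

-5.34%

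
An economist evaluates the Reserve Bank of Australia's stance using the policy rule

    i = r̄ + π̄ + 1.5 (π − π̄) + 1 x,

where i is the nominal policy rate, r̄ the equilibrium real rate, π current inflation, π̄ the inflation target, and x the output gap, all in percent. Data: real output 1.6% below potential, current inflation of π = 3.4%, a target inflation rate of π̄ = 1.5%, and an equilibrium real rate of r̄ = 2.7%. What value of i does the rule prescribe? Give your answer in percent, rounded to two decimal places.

Output 1.6% below potential → x = -1.6.
i = 2.7 + 1.5 + 1.5 × (3.4 − 1.5) + 1 × (-1.6)
   = 2.7 + 1.5 + 2.85 − 1.6 = 5.45

5.45%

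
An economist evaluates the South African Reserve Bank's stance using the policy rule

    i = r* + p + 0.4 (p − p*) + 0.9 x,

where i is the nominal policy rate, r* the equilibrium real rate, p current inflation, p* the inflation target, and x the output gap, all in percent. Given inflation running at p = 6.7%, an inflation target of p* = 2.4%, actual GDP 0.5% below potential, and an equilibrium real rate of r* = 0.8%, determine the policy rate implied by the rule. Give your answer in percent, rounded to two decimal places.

8.77%

Output 0.5% below potential → x = -0.5.
i = 0.8 + 6.7 + 0.4 × (6.7 − 2.4) + 0.9 × (-0.5)
   = 0.8 + 6.7 + 1.72 − 0.45 = 8.77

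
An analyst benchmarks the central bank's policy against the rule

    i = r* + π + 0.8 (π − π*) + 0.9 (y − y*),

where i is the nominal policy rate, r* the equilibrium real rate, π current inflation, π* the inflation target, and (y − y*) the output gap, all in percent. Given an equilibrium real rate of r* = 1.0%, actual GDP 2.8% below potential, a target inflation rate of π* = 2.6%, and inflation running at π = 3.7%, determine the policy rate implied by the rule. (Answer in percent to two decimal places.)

Output 2.8% below potential → (y − y*) = -2.8.
i = 1.0 + 3.7 + 0.8 × (3.7 − 2.6) + 0.9 × (-2.8)
   = 1.0 + 3.7 + 0.88 − 2.52 = 3.06

3.06%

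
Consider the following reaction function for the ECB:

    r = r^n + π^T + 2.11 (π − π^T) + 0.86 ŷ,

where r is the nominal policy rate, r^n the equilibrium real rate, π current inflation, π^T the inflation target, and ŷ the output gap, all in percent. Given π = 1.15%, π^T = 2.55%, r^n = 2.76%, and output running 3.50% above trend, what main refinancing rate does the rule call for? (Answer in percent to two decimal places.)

Output 3.50% above potential → ŷ = 3.50.
r = 2.76 + 2.55 + 2.11 × (1.15 − 2.55) + 0.86 × 3.50
   = 2.76 + 2.55 − 2.954 + 3.01 = 5.37

5.37%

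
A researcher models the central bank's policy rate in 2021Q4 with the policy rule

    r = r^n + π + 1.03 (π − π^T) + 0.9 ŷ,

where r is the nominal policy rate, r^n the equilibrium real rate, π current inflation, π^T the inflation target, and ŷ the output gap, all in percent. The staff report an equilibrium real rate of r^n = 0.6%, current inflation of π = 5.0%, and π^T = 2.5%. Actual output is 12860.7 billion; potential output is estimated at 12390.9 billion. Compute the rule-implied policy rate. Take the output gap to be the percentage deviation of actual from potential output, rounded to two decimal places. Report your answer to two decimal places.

11.59%

Output gap = 100 × (12860.7 − 12390.9) / 12390.9 = 3.79%.
r = 0.60 + 5.00 + 1.03 × (5.00 − 2.50) + 0.9 × 3.79
   = 0.60 + 5 + 2.575 + 3.411 = 11.59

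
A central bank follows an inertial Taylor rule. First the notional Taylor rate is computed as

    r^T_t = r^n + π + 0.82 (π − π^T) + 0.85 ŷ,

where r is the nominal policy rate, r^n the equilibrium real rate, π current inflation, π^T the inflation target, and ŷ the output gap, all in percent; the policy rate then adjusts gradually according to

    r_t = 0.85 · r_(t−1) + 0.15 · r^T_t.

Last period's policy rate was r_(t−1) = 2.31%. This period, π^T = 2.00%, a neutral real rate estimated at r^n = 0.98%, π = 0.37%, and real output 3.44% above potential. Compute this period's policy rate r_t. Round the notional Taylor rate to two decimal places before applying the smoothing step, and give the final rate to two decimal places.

2.40%

Output 3.44% above potential → ŷ = 3.44.
r^T_t = 0.98 + 0.37 + 0.82 × (0.37 − 2.00) + 0.85 × 3.44
   = 0.98 + 0.37 − 1.3366 + 2.924 = 2.94
r_t = 0.85 × 2.31 + 0.15 × 2.94 = 1.9635 + 0.441 = 2.40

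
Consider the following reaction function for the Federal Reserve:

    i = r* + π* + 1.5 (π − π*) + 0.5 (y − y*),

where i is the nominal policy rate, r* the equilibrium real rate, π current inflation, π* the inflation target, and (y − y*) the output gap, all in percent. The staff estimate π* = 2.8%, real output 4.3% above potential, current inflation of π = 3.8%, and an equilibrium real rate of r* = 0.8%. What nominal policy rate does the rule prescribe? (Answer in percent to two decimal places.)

7.25%

Output 4.3% above potential → (y − y*) = 4.3.
i = 0.8 + 2.8 + 1.5 × (3.8 − 2.8) + 0.5 × 4.3
   = 0.8 + 2.8 + 1.5 + 2.15 = 7.25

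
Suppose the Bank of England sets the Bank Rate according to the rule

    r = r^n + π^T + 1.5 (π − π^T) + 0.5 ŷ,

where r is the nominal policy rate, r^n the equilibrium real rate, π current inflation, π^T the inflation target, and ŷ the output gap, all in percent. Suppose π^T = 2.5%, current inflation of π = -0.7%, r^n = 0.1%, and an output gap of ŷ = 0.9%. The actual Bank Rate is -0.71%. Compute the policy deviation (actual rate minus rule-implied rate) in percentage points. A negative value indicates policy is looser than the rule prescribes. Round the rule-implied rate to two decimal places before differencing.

r = 0.1 + 2.5 + 1.5 × (-0.7 − 2.5) + 0.5 × 0.9
   = 0.1 + 2.5 − 4.8 + 0.45 = -1.75
Deviation = -0.71 − (-1.75) = 1.04 pp.

1.04 pp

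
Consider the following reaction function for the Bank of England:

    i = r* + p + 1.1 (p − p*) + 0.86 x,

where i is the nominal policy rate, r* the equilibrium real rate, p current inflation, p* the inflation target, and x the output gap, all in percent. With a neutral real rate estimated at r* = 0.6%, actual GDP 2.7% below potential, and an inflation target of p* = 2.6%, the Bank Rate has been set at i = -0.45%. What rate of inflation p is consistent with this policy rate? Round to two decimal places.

Output 2.7% below potential → x = -2.7.
Collecting p: i = r* + (1 + 1.1) p − 1.1 p* + 0.86 x
2.1 p = -0.45 − 0.6 + 1.1 × 2.6 − 0.86 × (-2.7) = 4.132
p = 4.132 / 2.1 = 1.97

1.97%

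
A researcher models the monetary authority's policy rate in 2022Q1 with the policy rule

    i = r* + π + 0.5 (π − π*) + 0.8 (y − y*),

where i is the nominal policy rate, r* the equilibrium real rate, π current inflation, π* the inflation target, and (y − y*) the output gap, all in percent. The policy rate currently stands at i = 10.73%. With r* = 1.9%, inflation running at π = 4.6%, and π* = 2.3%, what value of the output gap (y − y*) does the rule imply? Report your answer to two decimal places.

3.85%

0.8 (y − y*) = 10.73 − 1.9 − 4.6 − 0.5 × (4.6 − 2.3) = 3.08
(y − y*) = 3.08 / 0.8 = 3.85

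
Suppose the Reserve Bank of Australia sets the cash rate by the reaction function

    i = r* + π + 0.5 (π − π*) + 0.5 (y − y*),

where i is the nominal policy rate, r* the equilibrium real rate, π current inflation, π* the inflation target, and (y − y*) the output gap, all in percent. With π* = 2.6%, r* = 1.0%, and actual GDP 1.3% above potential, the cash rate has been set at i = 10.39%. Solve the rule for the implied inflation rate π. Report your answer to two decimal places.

Output 1.3% above potential → (y − y*) = 1.3.
Collecting π: i = r* + (1 + 0.5) π − 0.5 π* + 0.5 (y − y*)
1.5 π = 10.39 − 1.0 + 0.5 × 2.6 − 0.5 × 1.3 = 10.04
π = 10.04 / 1.5 = 6.69

6.69%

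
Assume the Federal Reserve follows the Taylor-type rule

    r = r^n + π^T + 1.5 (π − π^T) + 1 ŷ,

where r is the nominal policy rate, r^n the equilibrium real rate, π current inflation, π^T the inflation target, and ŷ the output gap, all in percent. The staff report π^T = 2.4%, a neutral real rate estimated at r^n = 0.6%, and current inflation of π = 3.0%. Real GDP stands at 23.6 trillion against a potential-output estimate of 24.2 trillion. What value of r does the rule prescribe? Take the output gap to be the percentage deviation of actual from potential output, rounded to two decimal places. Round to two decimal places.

Output gap = 100 × (23.6 − 24.2) / 24.2 = -2.48%.
r = 0.60 + 2.40 + 1.5 × (3.00 − 2.40) + 1 × (-2.48)
   = 0.60 + 2.4 + 0.9 − 2.48 = 1.42

1.42%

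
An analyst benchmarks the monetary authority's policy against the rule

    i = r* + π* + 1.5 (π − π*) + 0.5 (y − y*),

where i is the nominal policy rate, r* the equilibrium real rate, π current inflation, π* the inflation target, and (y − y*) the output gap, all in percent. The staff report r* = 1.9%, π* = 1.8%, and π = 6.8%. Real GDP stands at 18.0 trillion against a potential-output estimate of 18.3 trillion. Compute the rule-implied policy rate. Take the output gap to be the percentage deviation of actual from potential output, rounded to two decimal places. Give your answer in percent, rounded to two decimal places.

Output gap = 100 × (18.0 − 18.3) / 18.3 = -1.64%.
i = 1.90 + 1.80 + 1.5 × (6.80 − 1.80) + 0.5 × (-1.64)
   = 1.90 + 1.8 + 7.5 − 0.82 = 10.38

10.38%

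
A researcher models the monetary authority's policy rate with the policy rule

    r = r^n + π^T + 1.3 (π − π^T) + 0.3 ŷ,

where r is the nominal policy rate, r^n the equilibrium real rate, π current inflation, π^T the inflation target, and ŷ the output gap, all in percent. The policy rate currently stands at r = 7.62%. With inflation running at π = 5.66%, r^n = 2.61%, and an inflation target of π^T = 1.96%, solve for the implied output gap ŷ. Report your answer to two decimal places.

-5.87%

0.3 ŷ = 7.62 − 2.61 − 1.96 − 1.3 × (5.66 − 1.96) = -1.76
ŷ = -1.76 / 0.3 = -5.87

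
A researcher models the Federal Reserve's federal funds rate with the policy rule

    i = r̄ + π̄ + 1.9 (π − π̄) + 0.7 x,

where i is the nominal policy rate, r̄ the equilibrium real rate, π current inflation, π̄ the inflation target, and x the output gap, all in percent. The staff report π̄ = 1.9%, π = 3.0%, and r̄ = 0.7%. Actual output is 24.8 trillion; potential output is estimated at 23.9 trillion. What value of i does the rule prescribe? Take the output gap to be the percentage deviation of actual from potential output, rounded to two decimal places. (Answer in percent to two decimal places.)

7.33%

Output gap = 100 × (24.8 − 23.9) / 23.9 = 3.77%.
i = 0.70 + 1.90 + 1.9 × (3.00 − 1.90) + 0.7 × 3.77
   = 0.70 + 1.9 + 2.09 + 2.639 = 7.33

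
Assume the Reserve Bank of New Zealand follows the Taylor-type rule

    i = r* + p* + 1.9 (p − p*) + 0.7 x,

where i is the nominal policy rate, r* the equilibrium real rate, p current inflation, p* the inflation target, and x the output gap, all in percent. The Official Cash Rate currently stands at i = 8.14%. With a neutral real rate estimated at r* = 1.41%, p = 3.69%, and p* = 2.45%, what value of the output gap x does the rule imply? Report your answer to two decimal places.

2.75%

0.7 x = 8.14 − 1.41 − 2.45 − 1.9 × (3.69 − 2.45) = 1.924
x = 1.924 / 0.7 = 2.75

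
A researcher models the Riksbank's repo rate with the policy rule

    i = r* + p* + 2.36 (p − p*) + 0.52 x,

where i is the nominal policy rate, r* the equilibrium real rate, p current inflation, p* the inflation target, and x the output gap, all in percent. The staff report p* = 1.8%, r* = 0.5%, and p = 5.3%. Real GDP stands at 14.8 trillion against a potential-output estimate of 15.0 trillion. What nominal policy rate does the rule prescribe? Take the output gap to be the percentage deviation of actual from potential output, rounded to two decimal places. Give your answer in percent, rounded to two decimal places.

Output gap = 100 × (14.8 − 15.0) / 15.0 = -1.33%.
i = 0.50 + 1.80 + 2.36 × (5.30 − 1.80) + 0.52 × (-1.33)
   = 0.50 + 1.8 + 8.26 − 0.6916 = 9.87

9.87%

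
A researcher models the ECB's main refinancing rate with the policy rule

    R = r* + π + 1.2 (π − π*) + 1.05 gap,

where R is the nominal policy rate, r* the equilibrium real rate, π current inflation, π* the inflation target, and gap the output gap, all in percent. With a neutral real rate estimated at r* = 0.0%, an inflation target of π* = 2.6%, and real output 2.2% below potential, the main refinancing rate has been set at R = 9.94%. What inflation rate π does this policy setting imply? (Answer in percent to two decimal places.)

Output 2.2% below potential → gap = -2.2.
Collecting π: R = r* + (1 + 1.2) π − 1.2 π* + 1.05 gap
2.2 π = 9.94 − 0.0 + 1.2 × 2.6 − 1.05 × (-2.2) = 15.37
π = 15.37 / 2.2 = 6.99

6.99%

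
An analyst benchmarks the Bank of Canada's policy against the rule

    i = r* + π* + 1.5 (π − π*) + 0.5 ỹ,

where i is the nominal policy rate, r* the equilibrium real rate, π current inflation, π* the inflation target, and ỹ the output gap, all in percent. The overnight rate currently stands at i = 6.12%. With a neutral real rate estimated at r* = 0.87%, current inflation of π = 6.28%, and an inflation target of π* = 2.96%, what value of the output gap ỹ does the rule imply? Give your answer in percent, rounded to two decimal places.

0.5 ỹ = 6.12 − 0.87 − 2.96 − 1.5 × (6.28 − 2.96) = -2.69
ỹ = -2.69 / 0.5 = -5.38

-5.38%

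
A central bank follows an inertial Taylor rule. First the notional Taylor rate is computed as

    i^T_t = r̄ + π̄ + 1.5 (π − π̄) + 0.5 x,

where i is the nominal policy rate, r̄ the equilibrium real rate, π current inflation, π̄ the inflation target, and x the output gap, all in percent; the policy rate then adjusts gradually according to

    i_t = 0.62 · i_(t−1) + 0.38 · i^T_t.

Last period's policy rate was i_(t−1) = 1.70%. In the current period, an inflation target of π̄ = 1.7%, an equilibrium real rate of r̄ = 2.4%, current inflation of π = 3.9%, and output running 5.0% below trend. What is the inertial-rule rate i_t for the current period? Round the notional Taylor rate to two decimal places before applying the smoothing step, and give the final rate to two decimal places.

2.92%

Output 5.0% below potential → x = -5.0.
i^T_t = 2.4 + 1.7 + 1.5 × (3.9 − 1.7) + 0.5 × (-5.0)
   = 2.4 + 1.7 + 3.3 − 2.5 = 4.90
i_t = 0.62 × 1.70 + 0.38 × 4.90 = 1.054 + 1.862 = 2.92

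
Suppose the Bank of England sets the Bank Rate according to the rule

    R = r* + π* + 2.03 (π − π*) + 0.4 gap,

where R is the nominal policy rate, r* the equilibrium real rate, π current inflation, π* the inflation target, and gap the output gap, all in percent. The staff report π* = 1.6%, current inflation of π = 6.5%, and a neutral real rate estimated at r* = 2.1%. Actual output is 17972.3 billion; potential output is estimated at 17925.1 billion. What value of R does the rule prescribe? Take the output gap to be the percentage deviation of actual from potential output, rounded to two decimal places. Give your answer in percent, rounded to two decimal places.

13.75%

Output gap = 100 × (17972.3 − 17925.1) / 17925.1 = 0.26%.
R = 2.10 + 1.60 + 2.03 × (6.50 − 1.60) + 0.4 × 0.26
   = 2.10 + 1.6 + 9.947 + 0.104 = 13.75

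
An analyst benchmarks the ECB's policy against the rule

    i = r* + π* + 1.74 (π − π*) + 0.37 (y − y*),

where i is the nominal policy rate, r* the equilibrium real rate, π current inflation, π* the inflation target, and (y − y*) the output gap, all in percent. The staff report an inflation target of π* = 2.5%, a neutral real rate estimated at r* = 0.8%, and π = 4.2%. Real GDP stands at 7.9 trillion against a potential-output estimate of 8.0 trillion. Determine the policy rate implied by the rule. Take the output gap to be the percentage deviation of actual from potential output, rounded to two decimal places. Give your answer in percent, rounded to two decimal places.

5.80%

Output gap = 100 × (7.9 − 8.0) / 8.0 = -1.25%.
i = 0.80 + 2.50 + 1.74 × (4.20 − 2.50) + 0.37 × (-1.25)
   = 0.80 + 2.5 + 2.958 − 0.4625 = 5.80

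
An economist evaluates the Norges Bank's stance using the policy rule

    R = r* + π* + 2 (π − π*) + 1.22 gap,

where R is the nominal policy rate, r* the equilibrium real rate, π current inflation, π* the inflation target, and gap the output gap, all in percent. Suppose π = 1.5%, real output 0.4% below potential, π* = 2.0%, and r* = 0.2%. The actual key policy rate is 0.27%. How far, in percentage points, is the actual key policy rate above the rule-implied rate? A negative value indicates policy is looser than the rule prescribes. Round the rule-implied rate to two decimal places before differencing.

Output 0.4% below potential → gap = -0.4.
R = 0.2 + 2.0 + 2 × (1.5 − 2.0) + 1.22 × (-0.4)
   = 0.2 + 2 − 1 − 0.488 = 0.71
Deviation = 0.27 − 0.71 = -0.44 pp.

-0.44 pp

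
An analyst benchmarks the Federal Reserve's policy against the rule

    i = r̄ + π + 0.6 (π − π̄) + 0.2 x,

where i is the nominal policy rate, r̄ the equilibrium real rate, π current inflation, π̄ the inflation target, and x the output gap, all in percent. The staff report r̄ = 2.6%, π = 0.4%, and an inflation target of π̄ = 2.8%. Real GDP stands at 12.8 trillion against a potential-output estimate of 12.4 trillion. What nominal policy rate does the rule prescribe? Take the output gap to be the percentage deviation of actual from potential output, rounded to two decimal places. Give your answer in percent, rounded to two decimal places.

Output gap = 100 × (12.8 − 12.4) / 12.4 = 3.23%.
i = 2.60 + 0.40 + 0.6 × (0.40 − 2.80) + 0.2 × 3.23
   = 2.60 + 0.4 − 1.44 + 0.646 = 2.21

2.21%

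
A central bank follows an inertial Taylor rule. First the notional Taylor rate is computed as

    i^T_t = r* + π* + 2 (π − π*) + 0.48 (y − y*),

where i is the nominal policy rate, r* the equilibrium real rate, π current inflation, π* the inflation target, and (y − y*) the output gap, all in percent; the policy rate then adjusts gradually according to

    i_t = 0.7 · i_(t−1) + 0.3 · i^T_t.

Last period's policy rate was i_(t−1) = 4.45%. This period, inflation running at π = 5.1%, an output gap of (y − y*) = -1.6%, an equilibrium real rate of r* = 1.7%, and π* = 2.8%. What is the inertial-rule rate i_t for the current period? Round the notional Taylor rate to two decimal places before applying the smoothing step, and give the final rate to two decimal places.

5.61%

i^T_t = 1.7 + 2.8 + 2 × (5.1 − 2.8) + 0.48 × (-1.6)
   = 1.7 + 2.8 + 4.6 − 0.768 = 8.33
i_t = 0.7 × 4.45 + 0.3 × 8.33 = 3.115 + 2.499 = 5.61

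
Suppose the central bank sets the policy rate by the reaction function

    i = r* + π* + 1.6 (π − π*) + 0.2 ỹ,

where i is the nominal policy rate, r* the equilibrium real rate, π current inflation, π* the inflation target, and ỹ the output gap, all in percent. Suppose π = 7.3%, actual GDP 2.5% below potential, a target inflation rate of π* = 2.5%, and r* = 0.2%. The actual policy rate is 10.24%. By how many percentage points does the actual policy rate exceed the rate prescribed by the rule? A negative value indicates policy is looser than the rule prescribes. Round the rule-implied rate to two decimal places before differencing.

Output 2.5% below potential → ỹ = -2.5.
i = 0.2 + 2.5 + 1.6 × (7.3 − 2.5) + 0.2 × (-2.5)
   = 0.2 + 2.5 + 7.68 − 0.5 = 9.88
Deviation = 10.24 − 9.88 = 0.36 pp.

0.36 pp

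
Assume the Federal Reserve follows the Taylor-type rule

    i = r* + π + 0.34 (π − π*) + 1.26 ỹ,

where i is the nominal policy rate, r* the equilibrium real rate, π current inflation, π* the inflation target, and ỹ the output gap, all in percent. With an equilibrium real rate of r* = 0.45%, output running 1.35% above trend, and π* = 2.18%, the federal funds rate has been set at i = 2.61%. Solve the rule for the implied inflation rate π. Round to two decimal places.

0.90%

Output 1.35% above potential → ỹ = 1.35.
Collecting π: i = r* + (1 + 0.34) π − 0.34 π* + 1.26 ỹ
1.34 π = 2.61 − 0.45 + 0.34 × 2.18 − 1.26 × 1.35 = 1.2002
π = 1.2002 / 1.34 = 0.90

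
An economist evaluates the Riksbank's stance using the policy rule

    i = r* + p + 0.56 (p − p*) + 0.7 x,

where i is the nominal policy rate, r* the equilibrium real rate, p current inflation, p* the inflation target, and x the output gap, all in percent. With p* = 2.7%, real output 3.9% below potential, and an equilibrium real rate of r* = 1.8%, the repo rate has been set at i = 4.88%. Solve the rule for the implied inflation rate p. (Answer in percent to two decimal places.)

4.69%

Output 3.9% below potential → x = -3.9.
Collecting p: i = r* + (1 + 0.56) p − 0.56 p* + 0.7 x
1.56 p = 4.88 − 1.8 + 0.56 × 2.7 − 0.7 × (-3.9) = 7.322
p = 7.322 / 1.56 = 4.69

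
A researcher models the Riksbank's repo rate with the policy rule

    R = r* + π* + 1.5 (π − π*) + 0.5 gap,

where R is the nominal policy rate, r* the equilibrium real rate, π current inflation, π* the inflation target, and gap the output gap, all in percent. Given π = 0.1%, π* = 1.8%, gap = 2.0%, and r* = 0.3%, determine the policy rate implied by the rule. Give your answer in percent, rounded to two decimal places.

R = 0.3 + 1.8 + 1.5 × (0.1 − 1.8) + 0.5 × 2.0
   = 0.3 + 1.8 − 2.55 + 1 = 0.55

0.55%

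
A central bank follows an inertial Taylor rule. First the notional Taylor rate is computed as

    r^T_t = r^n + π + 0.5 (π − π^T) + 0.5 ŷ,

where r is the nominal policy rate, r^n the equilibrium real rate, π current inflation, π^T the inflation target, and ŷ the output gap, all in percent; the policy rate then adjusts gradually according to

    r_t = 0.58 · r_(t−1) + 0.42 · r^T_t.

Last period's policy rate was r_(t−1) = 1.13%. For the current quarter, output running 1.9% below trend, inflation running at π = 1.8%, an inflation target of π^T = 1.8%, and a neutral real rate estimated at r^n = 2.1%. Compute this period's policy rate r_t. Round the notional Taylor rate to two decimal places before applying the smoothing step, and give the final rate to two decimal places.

1.89%

Output 1.9% below potential → ŷ = -1.9.
r^T_t = 2.1 + 1.8 + 0.5 × (1.8 − 1.8) + 0.5 × (-1.9)
   = 2.1 + 1.8 + 0 − 0.95 = 2.95
r_t = 0.58 × 1.13 + 0.42 × 2.95 = 0.6554 + 1.239 = 1.89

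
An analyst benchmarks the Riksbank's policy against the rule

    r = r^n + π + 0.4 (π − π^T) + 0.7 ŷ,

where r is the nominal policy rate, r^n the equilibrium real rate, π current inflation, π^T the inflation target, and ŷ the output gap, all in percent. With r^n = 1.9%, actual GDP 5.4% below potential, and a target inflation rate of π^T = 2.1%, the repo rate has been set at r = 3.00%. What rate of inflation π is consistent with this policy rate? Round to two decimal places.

Output 5.4% below potential → ŷ = -5.4.
Collecting π: r = r^n + (1 + 0.4) π − 0.4 π^T + 0.7 ŷ
1.4 π = 3.00 − 1.9 + 0.4 × 2.1 − 0.7 × (-5.4) = 5.72
π = 5.72 / 1.4 = 4.09

4.09%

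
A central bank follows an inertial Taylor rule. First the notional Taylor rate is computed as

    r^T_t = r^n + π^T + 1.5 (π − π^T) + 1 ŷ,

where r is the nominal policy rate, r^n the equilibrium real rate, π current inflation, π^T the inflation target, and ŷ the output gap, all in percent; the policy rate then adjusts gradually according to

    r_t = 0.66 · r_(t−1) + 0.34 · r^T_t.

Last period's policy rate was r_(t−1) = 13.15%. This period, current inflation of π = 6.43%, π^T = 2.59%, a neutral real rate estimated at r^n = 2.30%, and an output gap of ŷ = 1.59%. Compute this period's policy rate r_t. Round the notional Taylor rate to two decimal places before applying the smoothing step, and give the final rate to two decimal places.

r^T_t = 2.30 + 2.59 + 1.5 × (6.43 − 2.59) + 1 × 1.59
   = 2.30 + 2.59 + 5.76 + 1.59 = 12.24
r_t = 0.66 × 13.15 + 0.34 × 12.24 = 8.679 + 4.1616 = 12.84

12.84%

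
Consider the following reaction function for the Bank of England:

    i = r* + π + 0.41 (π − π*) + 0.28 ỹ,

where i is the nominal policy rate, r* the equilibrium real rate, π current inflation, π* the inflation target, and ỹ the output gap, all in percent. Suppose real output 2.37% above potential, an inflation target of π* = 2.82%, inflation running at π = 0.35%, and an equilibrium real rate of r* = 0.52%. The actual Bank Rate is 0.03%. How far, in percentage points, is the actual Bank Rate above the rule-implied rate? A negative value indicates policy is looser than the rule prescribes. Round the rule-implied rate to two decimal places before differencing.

-0.49 pp

Output 2.37% above potential → ỹ = 2.37.
i = 0.52 + 0.35 + 0.41 × (0.35 − 2.82) + 0.28 × 2.37
   = 0.52 + 0.35 − 1.0127 + 0.6636 = 0.52
Deviation = 0.03 − 0.52 = -0.49 pp.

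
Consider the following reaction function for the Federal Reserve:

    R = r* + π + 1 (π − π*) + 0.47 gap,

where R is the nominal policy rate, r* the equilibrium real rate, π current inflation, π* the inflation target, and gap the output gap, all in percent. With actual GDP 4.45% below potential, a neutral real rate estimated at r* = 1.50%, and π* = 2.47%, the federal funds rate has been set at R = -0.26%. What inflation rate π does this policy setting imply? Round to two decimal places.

1.40%

Output 4.45% below potential → gap = -4.45.
Collecting π: R = r* + (1 + 1) π − 1 π* + 0.47 gap
2 π = -0.26 − 1.50 + 1 × 2.47 − 0.47 × (-4.45) = 2.8015
π = 2.8015 / 2 = 1.40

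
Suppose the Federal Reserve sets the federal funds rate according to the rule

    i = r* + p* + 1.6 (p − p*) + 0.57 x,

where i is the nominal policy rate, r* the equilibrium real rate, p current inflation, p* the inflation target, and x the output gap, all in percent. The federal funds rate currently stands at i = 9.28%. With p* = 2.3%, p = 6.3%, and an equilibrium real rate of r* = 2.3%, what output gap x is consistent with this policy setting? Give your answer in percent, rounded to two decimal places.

0.57 x = 9.28 − 2.3 − 2.3 − 1.6 × (6.3 − 2.3) = -1.72
x = -1.72 / 0.57 = -3.02

-3.02%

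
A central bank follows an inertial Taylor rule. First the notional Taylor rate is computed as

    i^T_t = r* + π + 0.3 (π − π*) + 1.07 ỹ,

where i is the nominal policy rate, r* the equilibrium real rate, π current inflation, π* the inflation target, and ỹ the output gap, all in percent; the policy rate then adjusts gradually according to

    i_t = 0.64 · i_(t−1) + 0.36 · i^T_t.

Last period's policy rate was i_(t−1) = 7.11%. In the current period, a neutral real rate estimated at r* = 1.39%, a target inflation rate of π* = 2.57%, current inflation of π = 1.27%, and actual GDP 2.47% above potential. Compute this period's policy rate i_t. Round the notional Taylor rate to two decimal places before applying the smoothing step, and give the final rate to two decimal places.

Output 2.47% above potential → ỹ = 2.47.
i^T_t = 1.39 + 1.27 + 0.3 × (1.27 − 2.57) + 1.07 × 2.47
   = 1.39 + 1.27 − 0.39 + 2.6429 = 4.91
i_t = 0.64 × 7.11 + 0.36 × 4.91 = 4.5504 + 1.7676 = 6.32

6.32%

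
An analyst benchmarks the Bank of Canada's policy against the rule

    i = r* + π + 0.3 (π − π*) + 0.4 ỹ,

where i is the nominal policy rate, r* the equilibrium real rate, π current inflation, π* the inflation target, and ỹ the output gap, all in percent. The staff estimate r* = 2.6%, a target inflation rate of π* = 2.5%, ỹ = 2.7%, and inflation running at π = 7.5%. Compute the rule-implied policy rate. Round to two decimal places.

i = 2.6 + 7.5 + 0.3 × (7.5 − 2.5) + 0.4 × 2.7
   = 2.6 + 7.5 + 1.5 + 1.08 = 12.68

12.68%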